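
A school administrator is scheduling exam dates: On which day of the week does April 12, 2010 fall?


Date: 2010-04-12
January 1, 2010 is a Friday
Day of year: 102
Offset from Jan 1: 101 days
101 mod 7 = 3
Result: Monday

Monday


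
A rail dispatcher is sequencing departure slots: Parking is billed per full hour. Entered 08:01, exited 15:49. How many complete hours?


Start: 08:01
End: 15:49
Hour difference: 15 - 8 = 7 hours
Minute difference: 49 - 1 = 48 minutes
Total minutes: 468
Complete hours: 468 / 60 = 7 (remainder 48)

7


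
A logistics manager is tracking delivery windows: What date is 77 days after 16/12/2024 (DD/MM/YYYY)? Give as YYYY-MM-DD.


Start: 2024-12-16
Adding 77 days
Days remaining in December: 15
After December: 62 days still to add
January 2025: 31 days, 31 remaining
February 2025: 28 days, 3 remaining
March 2025 has 31 days, need 3
Result: 2025-03-03

2025-03-03


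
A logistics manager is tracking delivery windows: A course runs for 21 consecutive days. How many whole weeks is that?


Total days: 21
Days per week: 7
Division: 21 / 7 = 3 remainder 0
Complete weeks: 3
Remaining days: 0

3


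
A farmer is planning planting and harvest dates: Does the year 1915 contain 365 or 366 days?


Year: 1915
Check leap year rules:
Divisible by 4? No
1915 is not a leap year
Days: 365

365


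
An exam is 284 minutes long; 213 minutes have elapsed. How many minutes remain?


Total budget: 284 minutes
Time used: 213 minutes
Remaining: 284 - 213 = 71 minutes
Percent used: 75.0%
Percent remaining: 25.0%

71


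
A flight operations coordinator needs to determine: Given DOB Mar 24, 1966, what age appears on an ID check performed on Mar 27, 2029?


Birth: 1966-03-24
Reference: 2029-03-27
Year difference: 2029 - 1966 = 63
Has birthday (03-24) occurred by 03-27? Yes
Age in full years: 63

63


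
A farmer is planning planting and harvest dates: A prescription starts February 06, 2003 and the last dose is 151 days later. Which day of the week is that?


Start: 2003-02-06 (Thursday)
Step 1 - find target date: add 151 days
  2003-02-06 + 151 days = 2003-07-07
Step 2 - day of week:
  151 mod 7 = 4
  Thursday + 4 days -> Monday
Result: Monday (2003-07-07)

Monday


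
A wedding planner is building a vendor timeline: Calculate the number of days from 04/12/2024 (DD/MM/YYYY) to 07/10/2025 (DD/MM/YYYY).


Start date: 2024-12-04
End date: 2025-10-07
Dec 2024: +28 days
Jan 2025: +31 days
Feb 2025: +28 days
... (8 more months)
Total: 307 days

307


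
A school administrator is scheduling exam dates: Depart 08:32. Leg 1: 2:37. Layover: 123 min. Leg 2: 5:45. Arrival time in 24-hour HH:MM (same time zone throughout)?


Depart: 08:32
Leg 1: +157 min -> 11:09
Layover: +123 min -> 13:12
Leg 2: +345 min -> 18:57
Total travel: 625 minutes = 10h 25m
Arrival: 18:57

18:57


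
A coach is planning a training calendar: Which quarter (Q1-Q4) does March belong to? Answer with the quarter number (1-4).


Month: March (month 3)
Q1: January-March (months 1-3)
Q2: April-June (months 4-6)
Q3: July-September (months 7-9)
Q4: October-December (months 10-12)
Month 3 falls in Q1

1


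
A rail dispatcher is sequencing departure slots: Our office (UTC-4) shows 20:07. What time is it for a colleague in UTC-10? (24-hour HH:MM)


Local time: 20:07 at UTC-4 (offset -4h)
Target zone: UTC-10 (offset -10h)
Difference: -10 - (-4) = -6 hours
Calculation: 20 + (-6) = 14
Result: 14:07

14:07


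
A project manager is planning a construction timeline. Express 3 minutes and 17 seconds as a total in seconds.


Minutes: 3
Seconds: 17
Convert minutes to seconds: 3 x 60 = 180
Add remaining seconds: 180 + 17 = 197

197


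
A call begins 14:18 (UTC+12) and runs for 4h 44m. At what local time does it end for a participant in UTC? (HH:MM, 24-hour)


Start: 14:18 in UTC+12
Step 1 - add duration:
  minutes: 18 + 44 = 62 (carry 1h)
  hours: 14 + 4 + 1 = 19
  end in UTC+12: 19:02
Step 2 - convert UTC+12 -> UTC:
  offset difference: 0 - (12) = -12 hours
  19 + (-12) = 7 -> mod 24 = 7
Result: 07:02 in UTC

07:02


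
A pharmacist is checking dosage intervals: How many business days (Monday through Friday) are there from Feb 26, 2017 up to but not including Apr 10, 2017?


Start: 2017-02-26 (Sunday)
End (exclusive): 2017-04-10 (Monday)
Total calendar days: 43
Full weeks: 43 // 7 = 6 -> 30 weekdays
Remaining 1 days starting on Sunday:
  Sun(-) -> 0 weekdays
Total business days: 30 + 0 = 30

30


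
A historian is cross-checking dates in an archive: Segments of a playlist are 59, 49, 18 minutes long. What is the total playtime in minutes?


Durations: 59, 49, 18
Running sum: 59
+ 49 = 108
+ 18 = 126
Total duration: 126 minutes
That is 2 hours and 6 minutes

126


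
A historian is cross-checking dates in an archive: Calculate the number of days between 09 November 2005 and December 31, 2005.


Start: November 09, 2005
End: December 31, 2005
Days left in November: 21
December: 31
Sum of remaining months: 31
Total: 21 + 31 = 52

52


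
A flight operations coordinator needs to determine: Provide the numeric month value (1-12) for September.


Calendar month order:
8. August
9. September <--
10. October
September is month number 9

9


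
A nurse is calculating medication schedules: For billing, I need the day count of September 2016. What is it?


Month: September
Year: 2016
September is a 30-day month
Total: 30 days

30


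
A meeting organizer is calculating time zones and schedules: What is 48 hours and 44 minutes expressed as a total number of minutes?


Hours: 48
Minutes: 44
Convert hours to minutes: 48 x 60 = 2880
Add remaining minutes: 2880 + 44 = 2924

2924


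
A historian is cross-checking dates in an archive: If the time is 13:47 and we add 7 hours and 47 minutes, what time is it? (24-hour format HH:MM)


Start time: 13:47
Adding: 7 hours 47 minutes
Minutes: 47 + 47 = 94
Minute overflow: 94 >= 60, so carry 1 hour, minutes = 34
Hours: 13 + 7 + 1 = 21
Result: 21:34

21:34


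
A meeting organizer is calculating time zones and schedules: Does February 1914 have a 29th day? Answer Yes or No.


Year: 1914
Divisible by 4? 1914 / 4 = 478.5 -> No
Not divisible by 4, so NOT a leap year

No


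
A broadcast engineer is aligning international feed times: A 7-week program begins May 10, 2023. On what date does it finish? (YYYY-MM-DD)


Start: 2023-05-10
Weeks to add: 7
Convert to days: 7 x 7 = 49 days
Add 49 days to 2023-05-10
Result: 2023-06-28

2023-06-28


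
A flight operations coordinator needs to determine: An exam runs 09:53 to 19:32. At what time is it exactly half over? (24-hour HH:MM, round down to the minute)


Start time: 09:53 = 593 minutes from midnight
End time: 19:32 = 1172 minutes from midnight
Sum: 593 + 1172 = 1765
Midpoint: 1765 / 2 = 882 minutes
Convert: 882 / 60 = 14 hours, 42 minutes
Result: 14:42

14:42


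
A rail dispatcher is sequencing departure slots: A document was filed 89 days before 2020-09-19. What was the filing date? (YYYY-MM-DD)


Start: 2020-09-19
Subtracting 89 days
Days already passed in September: 19
After going back through September: 70 more days to subtract
August 2020: 31 days, 39 remaining
July 2020: 31 days, 8 remaining
June 2020 has 30 days, need 8
Result: 2020-06-22

2020-06-22


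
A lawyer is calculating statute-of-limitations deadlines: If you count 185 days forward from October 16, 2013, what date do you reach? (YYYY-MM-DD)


Start: 2013-10-16
Adding 185 days
Days remaining in October: 15
After October: 170 days still to add
November 2013: 30 days, 140 remaining
December 2013: 31 days, 109 remaining
January 2014: 31 days, 78 remaining
February 2014: 28 days, 50 remaining
Result: 2014-04-19

2014-04-19


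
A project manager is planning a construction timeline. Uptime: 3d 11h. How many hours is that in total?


Days: 3
Extra hours: 11
Hours per day: 24
Days to hours: 3 x 24 = 72
Total: 72 + 11 = 83

83


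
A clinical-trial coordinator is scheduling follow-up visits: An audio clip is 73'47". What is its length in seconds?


Minutes: 73
Seconds: 47
Convert minutes to seconds: 73 x 60 = 4380
Add remaining seconds: 4380 + 47 = 4427

4427


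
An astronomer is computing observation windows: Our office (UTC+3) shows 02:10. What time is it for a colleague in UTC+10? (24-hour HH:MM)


Local time: 02:10 at UTC+3 (offset 3h)
Target zone: UTC+10 (offset 10h)
Difference: 10 - (3) = 7 hours
Calculation: 2 + (7) = 9
Result: 09:10

09:10


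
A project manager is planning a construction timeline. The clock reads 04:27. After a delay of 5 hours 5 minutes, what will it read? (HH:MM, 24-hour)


Start time: 04:27
Adding: 5 hours 5 minutes
Minutes: 27 + 5 = 32
Hours: 4 + 5 + 0 = 9
Result: 09:32

09:32


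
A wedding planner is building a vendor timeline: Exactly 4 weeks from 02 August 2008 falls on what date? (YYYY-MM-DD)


Start: 2008-08-02
Weeks to add: 4
Convert to days: 4 x 7 = 28 days
Add 28 days to 2008-08-02
Result: 2008-08-30

2008-08-30


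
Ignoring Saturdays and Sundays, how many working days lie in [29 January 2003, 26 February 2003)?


Start: 2003-01-29 (Wednesday)
End (exclusive): 2003-02-26 (Wednesday)
Total calendar days: 28
Full weeks: 28 // 7 = 4 -> 20 weekdays
Remaining 0 days starting on Wednesday:
Total business days: 20 + 0 = 20

20


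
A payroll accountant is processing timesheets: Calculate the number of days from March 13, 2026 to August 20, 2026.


Start date: 2026-03-13
End date: 2026-08-20
Mar 2026: +19 days
Apr 2026: +30 days
May 2026: +31 days
... (3 more months)
Total: 160 days

160


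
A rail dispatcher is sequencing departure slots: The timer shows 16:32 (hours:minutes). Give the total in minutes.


Hours: 16
Minutes: 32
Convert hours to minutes: 16 x 60 = 960
Add remaining minutes: 960 + 32 = 992

992


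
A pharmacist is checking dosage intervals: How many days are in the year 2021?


Year: 2021
Check leap year rules:
Divisible by 4? No
2021 is not a leap year
Days: 365

365


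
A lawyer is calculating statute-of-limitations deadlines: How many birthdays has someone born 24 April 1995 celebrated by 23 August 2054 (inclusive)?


Birth: 1995-04-24
Reference: 2054-08-23
Year difference: 2054 - 1995 = 59
Has birthday (04-24) occurred by 08-23? Yes
Age in full years: 59

59


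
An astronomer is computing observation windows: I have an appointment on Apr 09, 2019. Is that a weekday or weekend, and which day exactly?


Date: 2019-04-09
January 1, 2019 is a Tuesday
Day of year: 99
Offset from Jan 1: 98 days
98 mod 7 = 0
Result: Tuesday

Tuesday


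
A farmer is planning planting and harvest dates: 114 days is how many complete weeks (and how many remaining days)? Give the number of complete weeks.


Total days: 114
Days per week: 7
Division: 114 / 7 = 16 remainder 2
Complete weeks: 16
Remaining days: 2

16


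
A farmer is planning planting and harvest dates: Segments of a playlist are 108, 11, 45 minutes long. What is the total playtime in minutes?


Durations: 108, 11, 45
Running sum: 108
+ 11 = 119
+ 45 = 164
Total duration: 164 minutes
That is 2 hours and 44 minutes

164


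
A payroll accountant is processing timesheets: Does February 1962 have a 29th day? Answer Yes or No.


Year: 1962
Divisible by 4? 1962 / 4 = 490.5 -> No
Not divisible by 4, so NOT a leap year

No


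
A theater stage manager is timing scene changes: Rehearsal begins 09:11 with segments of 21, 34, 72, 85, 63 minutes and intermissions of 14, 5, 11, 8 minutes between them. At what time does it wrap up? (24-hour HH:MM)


Start: 09:11 = 551 min from midnight
  after task 1 (21 min): 09:32
  after break (14 min): 09:46
  after task 2 (34 min): 10:20
  after break (5 min): 10:25
  after task 3 (72 min): 11:37
  after break (11 min): 11:48
  after task 4 (85 min): 13:13
  after break (8 min): 13:21
  after task 5 (63 min): 14:24
Total elapsed: 313 minutes
End time: 14:24

14:24


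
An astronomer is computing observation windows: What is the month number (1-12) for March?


Calendar month order:
2. February
3. March <--
4. April
March is month number 3

3


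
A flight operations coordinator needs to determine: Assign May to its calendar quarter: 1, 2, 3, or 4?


Month: May (month 5)
Q1: January-March (months 1-3)
Q2: April-June (months 4-6)
Q3: July-September (months 7-9)
Q4: October-December (months 10-12)
Month 5 falls in Q2

2


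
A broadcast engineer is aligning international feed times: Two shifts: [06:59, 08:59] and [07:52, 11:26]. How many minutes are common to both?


Interval A: [419, 539] minutes from midnight
Interval B: [472, 686] minutes from midnight
Overlap start = max(419, 472) = 472
Overlap end = min(539, 686) = 539
Overlap = 539 - 472 = 67 minutes

67


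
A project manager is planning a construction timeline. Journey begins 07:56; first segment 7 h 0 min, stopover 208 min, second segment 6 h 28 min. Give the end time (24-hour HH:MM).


Depart: 07:56
Leg 1: +420 min -> 14:56
Layover: +208 min -> 18:24
Leg 2: +388 min -> 00:52
Total travel: 1016 minutes = 16h 56m
Arrival: 00:52

00:52


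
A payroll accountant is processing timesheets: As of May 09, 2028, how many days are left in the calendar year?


Start: May 09, 2028
End: December 31, 2028
Days left in May: 22
June: 30
July: 31
August: 31
September: 30
... plus remaining months
Sum of remaining months: 214
Total: 22 + 214 = 236

236


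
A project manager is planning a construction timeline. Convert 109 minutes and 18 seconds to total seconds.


Minutes: 109
Extra seconds: 18
Seconds per minute: 60
Minutes to seconds: 109 x 60 = 6540
Total: 6540 + 18 = 6558

6558


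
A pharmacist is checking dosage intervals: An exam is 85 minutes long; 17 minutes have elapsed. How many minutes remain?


Total budget: 85 minutes
Time used: 17 minutes
Remaining: 85 - 17 = 68 minutes
Percent used: 20.0%
Percent remaining: 80.0%

68


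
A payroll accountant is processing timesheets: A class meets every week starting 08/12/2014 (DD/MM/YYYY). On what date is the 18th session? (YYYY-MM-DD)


First occurrence: 2014-12-08 (occurrence 1)
Each occurrence is 7 days after the previous.
Occurrence 18 is 17 weeks after the first.
17 weeks = 119 days
2014-12-08 + 119 days = 2015-04-06

2015-04-06


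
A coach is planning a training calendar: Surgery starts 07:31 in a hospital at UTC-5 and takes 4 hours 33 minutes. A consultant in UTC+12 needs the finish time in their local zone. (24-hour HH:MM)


Start: 07:31 in UTC-5
Step 1 - add duration:
  minutes: 31 + 33 = 64 (carry 1h)
  hours: 7 + 4 + 1 = 12
  end in UTC-5: 12:04
Step 2 - convert UTC-5 -> UTC+12:
  offset difference: 12 - (-5) = 17 hours
  12 + (17) = 29 -> mod 24 = 5
Result: 05:04 in UTC+12

05:04


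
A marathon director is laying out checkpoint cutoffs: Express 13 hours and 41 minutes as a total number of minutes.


Hours: 13
Extra minutes: 41
Minutes per hour: 60
Hours to minutes: 13 x 60 = 780
Total: 780 + 41 = 821

821


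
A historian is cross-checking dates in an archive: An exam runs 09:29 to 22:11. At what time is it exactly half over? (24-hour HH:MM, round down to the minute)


Start time: 09:29 = 569 minutes from midnight
End time: 22:11 = 1331 minutes from midnight
Sum: 569 + 1331 = 1900
Midpoint: 1900 / 2 = 950 minutes
Convert: 950 / 60 = 15 hours, 50 minutes
Result: 15:50

15:50


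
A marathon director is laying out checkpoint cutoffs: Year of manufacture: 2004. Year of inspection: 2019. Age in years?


Birth year: 2004
Current year: 2019
Age = current year - birth year
Age = 2019 - 2004 = 15

15


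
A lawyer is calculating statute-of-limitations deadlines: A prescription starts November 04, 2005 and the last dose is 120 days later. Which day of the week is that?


Start: 2005-11-04 (Friday)
Step 1 - find target date: add 120 days
  2005-11-04 + 120 days = 2006-03-04
Step 2 - day of week:
  120 mod 7 = 1
  Friday + 1 days -> Saturday
Result: Saturday (2006-03-04)

Saturday


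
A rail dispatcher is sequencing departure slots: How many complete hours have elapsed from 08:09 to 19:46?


Start: 08:09
End: 19:46
Hour difference: 19 - 8 = 11 hours
Minute difference: 46 - 9 = 37 minutes
Total minutes: 697
Complete hours: 697 / 60 = 11 (remainder 37)

11


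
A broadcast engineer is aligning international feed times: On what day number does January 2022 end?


Month: January
Year: 2022
January is a 31-day month
Total: 31 days

31


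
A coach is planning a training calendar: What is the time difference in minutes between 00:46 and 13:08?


Start time: 00:46 = 46 minutes from midnight
End time: 13:08 = 788 minutes from midnight
Difference: 788 - 46 = 742 minutes
That is 12 hours and 22 minutes

742


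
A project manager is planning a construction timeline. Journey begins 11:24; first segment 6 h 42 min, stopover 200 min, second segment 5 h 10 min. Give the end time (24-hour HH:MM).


Depart: 11:24
Leg 1: +402 min -> 18:06
Layover: +200 min -> 21:26
Leg 2: +310 min -> 02:36
Total travel: 912 minutes = 15h 12m
Arrival: 02:36

02:36


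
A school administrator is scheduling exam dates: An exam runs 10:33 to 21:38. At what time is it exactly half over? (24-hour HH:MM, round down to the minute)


Start time: 10:33 = 633 minutes from midnight
End time: 21:38 = 1298 minutes from midnight
Sum: 633 + 1298 = 1931
Midpoint: 1931 / 2 = 965 minutes
Convert: 965 / 60 = 16 hours, 5 minutes
Result: 16:05

16:05


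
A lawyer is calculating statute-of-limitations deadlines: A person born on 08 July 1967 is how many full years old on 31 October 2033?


Birth: 1967-07-08
Reference: 2033-10-31
Year difference: 2033 - 1967 = 66
Has birthday (07-08) occurred by 10-31? Yes
Age in full years: 66

66


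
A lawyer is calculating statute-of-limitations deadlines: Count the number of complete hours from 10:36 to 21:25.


Start: 10:36
End: 21:25
Hour difference: 21 - 10 = 11 hours
Minute difference: 25 - 36 = -11 minutes
Total minutes: 649
Complete hours: 649 / 60 = 10 (remainder 49)

10


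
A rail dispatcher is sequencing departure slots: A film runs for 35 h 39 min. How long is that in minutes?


Hours: 35
Minutes: 39
Convert hours to minutes: 35 x 60 = 2100
Add remaining minutes: 2100 + 39 = 2139

2139


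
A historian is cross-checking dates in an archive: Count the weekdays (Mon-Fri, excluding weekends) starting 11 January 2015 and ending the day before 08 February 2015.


Start: 2015-01-11 (Sunday)
End (exclusive): 2015-02-08 (Sunday)
Total calendar days: 28
Full weeks: 28 // 7 = 4 -> 20 weekdays
Remaining 0 days starting on Sunday:
Total business days: 20 + 0 = 20

20


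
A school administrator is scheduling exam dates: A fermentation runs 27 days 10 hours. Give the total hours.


Days: 27
Extra hours: 10
Hours per day: 24
Days to hours: 27 x 24 = 648
Total: 648 + 10 = 658

658


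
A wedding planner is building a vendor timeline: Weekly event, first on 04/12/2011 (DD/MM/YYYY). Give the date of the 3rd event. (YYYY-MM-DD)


First occurrence: 2011-12-04 (occurrence 1)
Each occurrence is 7 days after the previous.
Occurrence 3 is 2 weeks after the first.
2 weeks = 14 days
2011-12-04 + 14 days = 2011-12-18

2011-12-18


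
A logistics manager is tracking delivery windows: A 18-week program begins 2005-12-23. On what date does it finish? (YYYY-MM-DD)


Start: 2005-12-23
Weeks to add: 18
Convert to days: 18 x 7 = 126 days
Add 126 days to 2005-12-23
Result: 2006-04-28

2006-04-28


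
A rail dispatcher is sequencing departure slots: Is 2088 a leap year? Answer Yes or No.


Year: 2088
Divisible by 4? 2088 / 4 = 522.0 -> Yes
Divisible by 100? 2088 / 100 = 20.88 -> No
Divisible by 4 but not 100, so it IS a leap year

Yes


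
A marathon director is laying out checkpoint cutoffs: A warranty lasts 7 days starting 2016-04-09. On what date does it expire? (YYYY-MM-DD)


Start: 2016-04-09
Adding 7 days
Days remaining in April: 21
Result: 2016-04-16

2016-04-16


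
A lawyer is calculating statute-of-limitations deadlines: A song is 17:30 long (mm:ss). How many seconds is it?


Minutes: 17
Extra seconds: 30
Seconds per minute: 60
Minutes to seconds: 17 x 60 = 1020
Total: 1020 + 30 = 1050

1050


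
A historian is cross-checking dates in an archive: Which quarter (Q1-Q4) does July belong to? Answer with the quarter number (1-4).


Month: July (month 7)
Q1: January-March (months 1-3)
Q2: April-June (months 4-6)
Q3: July-September (months 7-9)
Q4: October-December (months 10-12)
Month 7 falls in Q3

3


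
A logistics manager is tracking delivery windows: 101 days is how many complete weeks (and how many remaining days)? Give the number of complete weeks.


Total days: 101
Days per week: 7
Division: 101 / 7 = 14 remainder 3
Complete weeks: 14
Remaining days: 3

14


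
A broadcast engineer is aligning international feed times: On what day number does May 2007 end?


Month: May
Year: 2007
May is a 31-day month
Total: 31 days

31


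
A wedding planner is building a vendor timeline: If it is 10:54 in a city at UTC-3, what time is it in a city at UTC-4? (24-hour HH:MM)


Local time: 10:54 at UTC-3 (offset -3h)
Target zone: UTC-4 (offset -4h)
Difference: -4 - (-3) = -1 hours
Calculation: 10 + (-1) = 9
Result: 09:54

09:54


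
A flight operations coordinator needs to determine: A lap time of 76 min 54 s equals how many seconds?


Minutes: 76
Seconds: 54
Convert minutes to seconds: 76 x 60 = 4560
Add remaining seconds: 4560 + 54 = 4614

4614


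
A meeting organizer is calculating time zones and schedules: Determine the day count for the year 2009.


Year: 2009
Check leap year rules:
Divisible by 4? No
2009 is not a leap year
Days: 365

365


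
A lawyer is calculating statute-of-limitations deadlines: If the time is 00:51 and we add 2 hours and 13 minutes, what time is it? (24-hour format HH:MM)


Start time: 00:51
Adding: 2 hours 13 minutes
Minutes: 51 + 13 = 64
Minute overflow: 64 >= 60, so carry 1 hour, minutes = 4
Hours: 0 + 2 + 1 = 3
Result: 03:04

03:04


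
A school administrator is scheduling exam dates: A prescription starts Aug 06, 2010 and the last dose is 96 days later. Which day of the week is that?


Start: 2010-08-06 (Friday)
Step 1 - find target date: add 96 days
  2010-08-06 + 96 days = 2010-11-10
Step 2 - day of week:
  96 mod 7 = 5
  Friday + 5 days -> Wednesday
Result: Wednesday (2010-11-10)

Wednesday


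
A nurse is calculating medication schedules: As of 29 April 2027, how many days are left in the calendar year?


Start: April 29, 2027
End: December 31, 2027
Days left in April: 1
May: 31
June: 30
July: 31
August: 31
... plus remaining months
Sum of remaining months: 245
Total: 1 + 245 = 246

246


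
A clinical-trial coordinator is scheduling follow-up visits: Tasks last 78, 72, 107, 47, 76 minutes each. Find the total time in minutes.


Durations: 78, 72, 107, 47, 76
Running sum: 78
+ 72 = 150
+ 107 = 257
+ 47 = 304
+ 76 = 380
Total duration: 380 minutes
That is 6 hours and 20 minutes

380


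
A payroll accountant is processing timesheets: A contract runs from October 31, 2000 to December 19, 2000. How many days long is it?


Start date: 2000-10-31
End date: 2000-12-19
Oct 2000: +1 days
Nov 2000: +30 days
Dec 2000: +18 days
Total: 49 days

49


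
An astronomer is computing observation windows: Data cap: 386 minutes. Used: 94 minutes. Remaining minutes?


Total budget: 386 minutes
Time used: 94 minutes
Remaining: 386 - 94 = 292 minutes
Percent used: 24.4%
Percent remaining: 75.6%

292


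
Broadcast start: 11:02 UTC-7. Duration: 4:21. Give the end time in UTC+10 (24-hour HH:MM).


Start: 11:02 in UTC-7
Step 1 - add duration:
  minutes: 2 + 21 = 23
  hours: 11 + 4 + 0 = 15
  end in UTC-7: 15:23
Step 2 - convert UTC-7 -> UTC+10:
  offset difference: 10 - (-7) = 17 hours
  15 + (17) = 32 -> mod 24 = 8
Result: 08:23 in UTC+10

08:23


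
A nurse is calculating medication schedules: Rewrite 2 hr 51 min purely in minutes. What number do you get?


Hours: 2
Extra minutes: 51
Minutes per hour: 60
Hours to minutes: 2 x 60 = 120
Total: 120 + 51 = 171

171


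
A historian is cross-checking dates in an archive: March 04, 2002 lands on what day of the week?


Date: 2002-03-04
January 1, 2002 is a Tuesday
Day of year: 63
Offset from Jan 1: 62 days
62 mod 7 = 6
Result: Monday

Monday


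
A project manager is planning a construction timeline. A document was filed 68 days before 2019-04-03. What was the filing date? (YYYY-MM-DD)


Start: 2019-04-03
Subtracting 68 days
Days already passed in April: 3
After going back through April: 65 more days to subtract
March 2019: 31 days, 34 remaining
February 2019: 28 days, 6 remaining
January 2019 has 31 days, need 6
Result: 2019-01-25

2019-01-25


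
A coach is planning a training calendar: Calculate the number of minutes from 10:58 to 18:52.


Start time: 10:58 = 658 minutes from midnight
End time: 18:52 = 1132 minutes from midnight
Difference: 1132 - 658 = 474 minutes
That is 7 hours and 54 minutes

474


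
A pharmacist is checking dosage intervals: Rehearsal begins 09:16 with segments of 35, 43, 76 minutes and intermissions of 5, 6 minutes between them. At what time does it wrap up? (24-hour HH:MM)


Start: 09:16 = 556 min from midnight
  after task 1 (35 min): 09:51
  after break (5 min): 09:56
  after task 2 (43 min): 10:39
  after break (6 min): 10:45
  after task 3 (76 min): 12:01
Total elapsed: 165 minutes
End time: 12:01

12:01


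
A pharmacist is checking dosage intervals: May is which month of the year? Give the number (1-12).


Calendar month order:
4. April
5. May <--
6. June
May is month number 5

5


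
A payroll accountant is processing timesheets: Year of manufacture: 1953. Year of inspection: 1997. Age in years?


Birth year: 1953
Current year: 1997
Age = current year - birth year
Age = 1997 - 1953 = 44

44


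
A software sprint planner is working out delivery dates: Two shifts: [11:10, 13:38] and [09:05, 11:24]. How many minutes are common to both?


Interval A: [670, 818] minutes from midnight
Interval B: [545, 684] minutes from midnight
Overlap start = max(670, 545) = 670
Overlap end = min(818, 684) = 684
Overlap = 684 - 670 = 14 minutes

14


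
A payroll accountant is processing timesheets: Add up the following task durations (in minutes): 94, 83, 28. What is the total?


Durations: 94, 83, 28
Running sum: 94
+ 83 = 177
+ 28 = 205
Total duration: 205 minutes
That is 3 hours and 25 minutes

205


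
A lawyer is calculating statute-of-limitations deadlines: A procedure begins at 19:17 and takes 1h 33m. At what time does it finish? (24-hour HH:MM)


Start time: 19:17
Adding: 1 hours 33 minutes
Minutes: 17 + 33 = 50
Hours: 19 + 1 + 0 = 20
Result: 20:50

20:50


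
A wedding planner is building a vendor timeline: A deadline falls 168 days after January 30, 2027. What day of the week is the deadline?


Start: 2027-01-30 (Saturday)
Step 1 - find target date: add 168 days
  2027-01-30 + 168 days = 2027-07-17
Step 2 - day of week:
  168 mod 7 = 0
  Saturday + 0 days -> Saturday
Result: Saturday (2027-07-17)

Saturday


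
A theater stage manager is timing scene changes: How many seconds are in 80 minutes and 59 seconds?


Minutes: 80
Seconds: 59
Convert minutes to seconds: 80 x 60 = 4800
Add remaining seconds: 4800 + 59 = 4859

4859


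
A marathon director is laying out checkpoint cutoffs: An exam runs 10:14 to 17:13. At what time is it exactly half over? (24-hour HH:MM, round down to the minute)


Start time: 10:14 = 614 minutes from midnight
End time: 17:13 = 1033 minutes from midnight
Sum: 614 + 1033 = 1647
Midpoint: 1647 / 2 = 823 minutes
Convert: 823 / 60 = 13 hours, 43 minutes
Result: 13:43

13:43


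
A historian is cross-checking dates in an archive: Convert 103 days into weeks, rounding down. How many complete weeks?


Total days: 103
Days per week: 7
Division: 103 / 7 = 14 remainder 5
Complete weeks: 14
Remaining days: 5

14


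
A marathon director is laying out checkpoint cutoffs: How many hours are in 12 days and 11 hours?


Days: 12
Extra hours: 11
Hours per day: 24
Days to hours: 12 x 24 = 288
Total: 288 + 11 = 299

299


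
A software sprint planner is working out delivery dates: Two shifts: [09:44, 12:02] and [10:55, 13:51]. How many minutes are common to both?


Interval A: [584, 722] minutes from midnight
Interval B: [655, 831] minutes from midnight
Overlap start = max(584, 655) = 655
Overlap end = min(722, 831) = 722
Overlap = 722 - 655 = 67 minutes

67


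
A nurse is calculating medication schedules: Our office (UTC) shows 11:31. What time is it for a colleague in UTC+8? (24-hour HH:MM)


Local time: 11:31 at UTC (offset 0h)
Target zone: UTC+8 (offset 8h)
Difference: 8 - (0) = 8 hours
Calculation: 11 + (8) = 19
Result: 19:31

19:31


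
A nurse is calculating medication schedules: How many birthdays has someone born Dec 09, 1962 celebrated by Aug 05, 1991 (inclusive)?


Birth: 1962-12-09
Reference: 1991-08-05
Year difference: 1991 - 1962 = 29
Has birthday (12-09) occurred by 08-05? No
Birthday not yet reached this year -> subtract 1
Age in full years: 28

28


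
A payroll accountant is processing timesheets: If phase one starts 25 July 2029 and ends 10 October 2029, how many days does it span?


Start date: 2029-07-25
End date: 2029-10-10
Jul 2029: +7 days
Aug 2029: +31 days
Sep 2029: +30 days
Oct 2029: +9 days
Total: 77 days

77


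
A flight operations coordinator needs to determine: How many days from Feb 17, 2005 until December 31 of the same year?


Start: February 17, 2005
End: December 31, 2005
Days left in February: 11
March: 31
April: 30
May: 31
June: 30
... plus remaining months
Sum of remaining months: 306
Total: 11 + 306 = 317

317


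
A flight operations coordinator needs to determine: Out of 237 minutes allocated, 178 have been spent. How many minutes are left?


Total budget: 237 minutes
Time used: 178 minutes
Remaining: 237 - 178 = 59 minutes
Percent used: 75.1%
Percent remaining: 24.9%

59


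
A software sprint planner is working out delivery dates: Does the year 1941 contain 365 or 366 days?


Year: 1941
Check leap year rules:
Divisible by 4? No
1941 is not a leap year
Days: 365

365


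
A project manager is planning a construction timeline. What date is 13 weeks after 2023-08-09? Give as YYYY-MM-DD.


Start: 2023-08-09
Weeks to add: 13
Convert to days: 13 x 7 = 91 days
Add 91 days to 2023-08-09
Result: 2023-11-08

2023-11-08


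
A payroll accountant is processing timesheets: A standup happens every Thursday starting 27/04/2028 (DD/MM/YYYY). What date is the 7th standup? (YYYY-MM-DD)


First occurrence: 2028-04-27 (occurrence 1)
Each occurrence is 7 days after the previous.
Occurrence 7 is 6 weeks after the first.
6 weeks = 42 days
2028-04-27 + 42 days = 2028-06-08

2028-06-08


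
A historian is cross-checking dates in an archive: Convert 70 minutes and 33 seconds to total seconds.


Minutes: 70
Extra seconds: 33
Seconds per minute: 60
Minutes to seconds: 70 x 60 = 4200
Total: 4200 + 33 = 4233

4233


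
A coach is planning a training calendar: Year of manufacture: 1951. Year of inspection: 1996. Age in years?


Birth year: 1951
Current year: 1996
Age = current year - birth year
Age = 1996 - 1951 = 45

45


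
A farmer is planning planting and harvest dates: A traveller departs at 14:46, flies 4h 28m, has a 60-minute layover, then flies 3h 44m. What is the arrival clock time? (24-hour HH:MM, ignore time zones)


Depart: 14:46
Leg 1: +268 min -> 19:14
Layover: +60 min -> 20:14
Leg 2: +224 min -> 23:58
Total travel: 552 minutes = 9h 12m
Arrival: 23:58

23:58


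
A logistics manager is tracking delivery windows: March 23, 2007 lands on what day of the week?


Date: 2007-03-23
January 1, 2007 is a Monday
Day of year: 82
Offset from Jan 1: 81 days
81 mod 7 = 4
Result: Friday

Friday


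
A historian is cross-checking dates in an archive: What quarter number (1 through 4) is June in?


Month: June (month 6)
Q1: January-March (months 1-3)
Q2: April-June (months 4-6)
Q3: July-September (months 7-9)
Q4: October-December (months 10-12)
Month 6 falls in Q2

2


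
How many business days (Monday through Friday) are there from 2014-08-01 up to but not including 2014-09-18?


Start: 2014-08-01 (Friday)
End (exclusive): 2014-09-18 (Thursday)
Total calendar days: 48
Full weeks: 48 // 7 = 6 -> 30 weekdays
Remaining 6 days starting on Friday:
  Fri(w), Sat(-), Sun(-), Mon(w), Tue(w), Wed(w) -> 4 weekdays
Total business days: 30 + 4 = 34

34


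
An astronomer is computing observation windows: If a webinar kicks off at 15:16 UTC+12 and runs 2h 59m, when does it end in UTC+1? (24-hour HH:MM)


Start: 15:16 in UTC+12
Step 1 - add duration:
  minutes: 16 + 59 = 75 (carry 1h)
  hours: 15 + 2 + 1 = 18
  end in UTC+12: 18:15
Step 2 - convert UTC+12 -> UTC+1:
  offset difference: 1 - (12) = -11 hours
  18 + (-11) = 7 -> mod 24 = 7
Result: 07:15 in UTC+1

07:15


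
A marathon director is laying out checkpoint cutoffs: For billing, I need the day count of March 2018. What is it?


Month: March
Year: 2018
March is a 31-day month
Total: 31 days

31


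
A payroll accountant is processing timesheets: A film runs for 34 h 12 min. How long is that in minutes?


Hours: 34
Minutes: 12
Convert hours to minutes: 34 x 60 = 2040
Add remaining minutes: 2040 + 12 = 2052

2052


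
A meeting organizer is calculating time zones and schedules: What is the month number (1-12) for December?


Calendar month order:
11. November
12. December <--
December is month number 12

12


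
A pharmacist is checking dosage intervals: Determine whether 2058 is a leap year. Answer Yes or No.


Year: 2058
Divisible by 4? 2058 / 4 = 514.5 -> No
Not divisible by 4, so NOT a leap year

No


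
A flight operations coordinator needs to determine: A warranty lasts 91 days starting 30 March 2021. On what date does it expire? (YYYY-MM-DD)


Start: 2021-03-30
Adding 91 days
Days remaining in March: 1
After March: 90 days still to add
April 2021: 30 days, 60 remaining
May 2021: 31 days, 29 remaining
June 2021 has 30 days, need 29
Result: 2021-06-29

2021-06-29


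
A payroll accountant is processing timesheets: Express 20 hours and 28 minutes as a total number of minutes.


Hours: 20
Extra minutes: 28
Minutes per hour: 60
Hours to minutes: 20 x 60 = 1200
Total: 1200 + 28 = 1228

1228


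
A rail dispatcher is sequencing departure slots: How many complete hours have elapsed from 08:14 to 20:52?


Start: 08:14
End: 20:52
Hour difference: 20 - 8 = 12 hours
Minute difference: 52 - 14 = 38 minutes
Total minutes: 758
Complete hours: 758 / 60 = 12 (remainder 38)

12


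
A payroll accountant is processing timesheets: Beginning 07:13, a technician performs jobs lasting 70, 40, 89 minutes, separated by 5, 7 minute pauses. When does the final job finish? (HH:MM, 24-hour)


Start: 07:13 = 433 min from midnight
  after task 1 (70 min): 08:23
  after break (5 min): 08:28
  after task 2 (40 min): 09:08
  after break (7 min): 09:15
  after task 3 (89 min): 10:44
Total elapsed: 211 minutes
End time: 10:44

10:44


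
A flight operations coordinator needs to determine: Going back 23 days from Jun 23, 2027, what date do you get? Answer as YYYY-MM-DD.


Start: 2027-06-23
Subtracting 23 days
Days already passed in June: 23
Result: 2027-05-31

2027-05-31


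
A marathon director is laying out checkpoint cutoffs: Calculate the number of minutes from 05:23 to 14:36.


Start time: 05:23 = 323 minutes from midnight
End time: 14:36 = 876 minutes from midnight
Difference: 876 - 323 = 553 minutes
That is 9 hours and 13 minutes

553


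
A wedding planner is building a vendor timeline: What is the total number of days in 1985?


Year: 1985
Check leap year rules:
Divisible by 4? No
1985 is not a leap year
Days: 365

365


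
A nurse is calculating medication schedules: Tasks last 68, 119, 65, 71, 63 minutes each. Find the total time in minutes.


Durations: 68, 119, 65, 71, 63
Running sum: 68
+ 119 = 187
+ 65 = 252
+ 71 = 323
+ 63 = 386
Total duration: 386 minutes
That is 6 hours and 26 minutes

386


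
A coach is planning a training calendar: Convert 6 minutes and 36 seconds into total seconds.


Minutes: 6
Seconds: 36
Convert minutes to seconds: 6 x 60 = 360
Add remaining seconds: 360 + 36 = 396

396


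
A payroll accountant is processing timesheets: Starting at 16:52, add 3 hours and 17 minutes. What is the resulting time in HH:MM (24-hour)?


Start time: 16:52
Adding: 3 hours 17 minutes
Minutes: 52 + 17 = 69
Minute overflow: 69 >= 60, so carry 1 hour, minutes = 9
Hours: 16 + 3 + 1 = 20
Result: 20:09

20:09


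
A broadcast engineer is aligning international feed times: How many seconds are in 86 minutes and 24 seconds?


Minutes: 86
Extra seconds: 24
Seconds per minute: 60
Minutes to seconds: 86 x 60 = 5160
Total: 5160 + 24 = 5184

5184


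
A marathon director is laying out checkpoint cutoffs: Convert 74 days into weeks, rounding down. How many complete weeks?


Total days: 74
Days per week: 7
Division: 74 / 7 = 10 remainder 4
Complete weeks: 10
Remaining days: 4

10


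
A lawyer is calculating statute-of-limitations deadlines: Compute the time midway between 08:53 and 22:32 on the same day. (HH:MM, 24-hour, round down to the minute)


Start time: 08:53 = 533 minutes from midnight
End time: 22:32 = 1352 minutes from midnight
Sum: 533 + 1352 = 1885
Midpoint: 1885 / 2 = 942 minutes
Convert: 942 / 60 = 15 hours, 42 minutes
Result: 15:42

15:42


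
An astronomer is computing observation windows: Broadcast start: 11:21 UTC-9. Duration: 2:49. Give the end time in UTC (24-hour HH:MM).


Start: 11:21 in UTC-9
Step 1 - add duration:
  minutes: 21 + 49 = 70 (carry 1h)
  hours: 11 + 2 + 1 = 14
  end in UTC-9: 14:10
Step 2 - convert UTC-9 -> UTC:
  offset difference: 0 - (-9) = 9 hours
  14 + (9) = 23 -> mod 24 = 23
Result: 23:10 in UTC

23:10


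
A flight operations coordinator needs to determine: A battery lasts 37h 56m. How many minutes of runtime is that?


Hours: 37
Extra minutes: 56
Minutes per hour: 60
Hours to minutes: 37 x 60 = 2220
Total: 2220 + 56 = 2276

2276


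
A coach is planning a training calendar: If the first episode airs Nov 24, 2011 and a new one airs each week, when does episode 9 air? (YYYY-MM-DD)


First occurrence: 2011-11-24 (occurrence 1)
Each occurrence is 7 days after the previous.
Occurrence 9 is 8 weeks after the first.
8 weeks = 56 days
2011-11-24 + 56 days = 2012-01-19

2012-01-19


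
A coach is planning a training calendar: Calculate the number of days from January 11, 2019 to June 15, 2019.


Start date: 2019-01-11
End date: 2019-06-15
Jan 2019: +21 days
Feb 2019: +28 days
Mar 2019: +31 days
... (3 more months)
Total: 155 days

155


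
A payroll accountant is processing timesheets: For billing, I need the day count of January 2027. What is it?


Month: January
Year: 2027
January is a 31-day month
Total: 31 days

31


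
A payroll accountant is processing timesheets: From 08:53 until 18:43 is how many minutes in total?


Start time: 08:53 = 533 minutes from midnight
End time: 18:43 = 1123 minutes from midnight
Difference: 1123 - 533 = 590 minutes
That is 9 hours and 50 minutes

590


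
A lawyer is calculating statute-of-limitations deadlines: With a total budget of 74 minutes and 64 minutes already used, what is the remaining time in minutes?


Total budget: 74 minutes
Time used: 64 minutes
Remaining: 74 - 64 = 10 minutes
Percent used: 86.5%
Percent remaining: 13.5%

10


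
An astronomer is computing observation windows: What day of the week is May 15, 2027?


Date: 2027-05-15
January 1, 2027 is a Friday
Day of year: 135
Offset from Jan 1: 134 days
134 mod 7 = 1
Result: Saturday

Saturday
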